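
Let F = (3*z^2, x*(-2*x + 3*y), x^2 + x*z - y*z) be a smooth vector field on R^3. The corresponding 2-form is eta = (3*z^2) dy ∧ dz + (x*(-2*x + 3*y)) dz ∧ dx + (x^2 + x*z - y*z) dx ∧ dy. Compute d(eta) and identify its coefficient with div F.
d(eta) = (4*x - y) dx ∧ dy ∧ dz; div F = 4*x - y

For a 2-form in R^3 of the form above, applying d gives a 3-form with coefficient ∂P/∂x + ∂Q/∂y + ∂R/∂z:
  ∂P/∂x = 0
  ∂Q/∂y = 3*x
  ∂R/∂z = x - y
Sum = 4*x - y, which is exactly div F.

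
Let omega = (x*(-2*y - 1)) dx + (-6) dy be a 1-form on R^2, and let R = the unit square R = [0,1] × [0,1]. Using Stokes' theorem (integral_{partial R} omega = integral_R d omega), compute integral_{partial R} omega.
integral_(partial R) omega = 1

Stokes: integral_partial_R omega = integral_R d omega with d omega = (∂Q/∂x - ∂P/∂y) dx ∧ dy.
  ∂Q/∂x = 0
  ∂P/∂y = -2*x
  integrand = ∂Q/∂x - ∂P/∂y = 2*x.
Integrating over R: integral_0^1 integral_0^1 (2*x) dx dy = 1.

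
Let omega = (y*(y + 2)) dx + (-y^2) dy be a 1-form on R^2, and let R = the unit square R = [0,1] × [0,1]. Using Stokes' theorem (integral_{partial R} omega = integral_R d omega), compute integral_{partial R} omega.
integral_(partial R) omega = -3

Stokes: integral_partial_R omega = integral_R d omega with d omega = (∂Q/∂x - ∂P/∂y) dx ∧ dy.
  ∂Q/∂x = 0
  ∂P/∂y = 2*y + 2
  integrand = ∂Q/∂x - ∂P/∂y = -2*y - 2.
Integrating over R: integral_0^1 integral_0^1 (-2*y - 2) dx dy = -3.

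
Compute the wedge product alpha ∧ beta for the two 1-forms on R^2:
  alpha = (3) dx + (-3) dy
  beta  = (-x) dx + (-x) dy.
alpha ∧ beta = (-6*x) dx ∧ dy

Distribute the wedge, using dx_i ∧ dx_j = -dx_j ∧ dx_i and dx_i ∧ dx_i = 0. For each pair (i, j) with i < j, the coefficient of dx_i ∧ dx_j in alpha ∧ beta is (alpha_i * beta_j - alpha_j * beta_i). Collecting: alpha ∧ beta = (-6*x) dx ∧ dy.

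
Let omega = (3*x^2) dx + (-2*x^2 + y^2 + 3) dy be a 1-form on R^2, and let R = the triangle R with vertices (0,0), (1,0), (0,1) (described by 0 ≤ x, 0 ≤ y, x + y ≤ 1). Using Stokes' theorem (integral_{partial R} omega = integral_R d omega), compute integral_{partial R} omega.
integral_(partial R) omega = -2/3

Stokes: integral_partial_R omega = integral_R d omega with d omega = (∂Q/∂x - ∂P/∂y) dx ∧ dy.
  ∂Q/∂x = -4*x
  ∂P/∂y = 0
  integrand = ∂Q/∂x - ∂P/∂y = -4*x.
Integrating over R: integral_0^1 integral_0^{1-x} (-4*x) dy dx = -2/3.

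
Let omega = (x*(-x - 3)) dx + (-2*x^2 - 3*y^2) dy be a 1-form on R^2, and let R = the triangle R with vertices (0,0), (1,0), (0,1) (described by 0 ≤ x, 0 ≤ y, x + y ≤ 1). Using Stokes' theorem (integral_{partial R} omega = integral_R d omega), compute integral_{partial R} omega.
integral_(partial R) omega = -2/3

Stokes: integral_partial_R omega = integral_R d omega with d omega = (∂Q/∂x - ∂P/∂y) dx ∧ dy.
  ∂Q/∂x = -4*x
  ∂P/∂y = 0
  integrand = ∂Q/∂x - ∂P/∂y = -4*x.
Integrating over R: integral_0^1 integral_0^{1-x} (-4*x) dy dx = -2/3.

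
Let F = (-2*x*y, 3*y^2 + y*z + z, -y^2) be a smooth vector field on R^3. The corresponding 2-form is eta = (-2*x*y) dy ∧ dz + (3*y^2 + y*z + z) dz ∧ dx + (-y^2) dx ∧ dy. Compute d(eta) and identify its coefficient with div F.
d(eta) = (4*y + z) dx ∧ dy ∧ dz; div F = 4*y + z

For a 2-form in R^3 of the form above, applying d gives a 3-form with coefficient ∂P/∂x + ∂Q/∂y + ∂R/∂z:
  ∂P/∂x = -2*y
  ∂Q/∂y = 6*y + z
  ∂R/∂z = 0
Sum = 4*y + z, which is exactly div F.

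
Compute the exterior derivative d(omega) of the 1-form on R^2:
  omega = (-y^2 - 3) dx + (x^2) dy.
d(omega) = (2*x + 2*y) dx ∧ dy

For a 1-form omega = sum_i f_i dx_i, the exterior derivative is
  d(omega) = sum_{i < j} (∂f_j/∂x_i - ∂f_i/∂x_j) dx_i ∧ dx_j.
  coefficient of dx ∧ dy: ∂f_2/∂x - ∂f_1/∂y = ∂(x^2)/∂x - ∂(-y^2 - 3)/∂y = 2*x + 2*y
Assembling: d(omega) = (2*x + 2*y) dx ∧ dy.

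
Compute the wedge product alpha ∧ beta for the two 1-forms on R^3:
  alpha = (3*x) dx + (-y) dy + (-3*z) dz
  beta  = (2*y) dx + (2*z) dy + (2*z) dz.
alpha ∧ beta = (6*x*z + 2*y^2) dx ∧ dy + (6*z*(x + y)) dx ∧ dz + (2*z*(-y + 3*z)) dy ∧ dz

Distribute the wedge, using dx_i ∧ dx_j = -dx_j ∧ dx_i and dx_i ∧ dx_i = 0. For each pair (i, j) with i < j, the coefficient of dx_i ∧ dx_j in alpha ∧ beta is (alpha_i * beta_j - alpha_j * beta_i). Collecting: alpha ∧ beta = (6*x*z + 2*y^2) dx ∧ dy + (6*z*(x + y)) dx ∧ dz + (2*z*(-y + 3*z)) dy ∧ dz.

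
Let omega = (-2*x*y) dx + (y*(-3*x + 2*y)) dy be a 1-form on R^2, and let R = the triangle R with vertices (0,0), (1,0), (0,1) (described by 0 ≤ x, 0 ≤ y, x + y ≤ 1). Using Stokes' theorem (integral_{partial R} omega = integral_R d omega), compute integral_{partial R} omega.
integral_(partial R) omega = -1/6

Stokes: integral_partial_R omega = integral_R d omega with d omega = (∂Q/∂x - ∂P/∂y) dx ∧ dy.
  ∂Q/∂x = -3*y
  ∂P/∂y = -2*x
  integrand = ∂Q/∂x - ∂P/∂y = 2*x - 3*y.
Integrating over R: integral_0^1 integral_0^{1-x} (2*x - 3*y) dy dx = -1/6.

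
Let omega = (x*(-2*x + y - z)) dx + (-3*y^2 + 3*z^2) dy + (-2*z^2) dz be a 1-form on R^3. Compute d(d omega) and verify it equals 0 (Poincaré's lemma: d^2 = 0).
d(d omega) = 0

Step 1: d omega = sum_{i<j} (∂f_j/∂x_i - ∂f_i/∂x_j) dx_i ∧ dx_j:
  coeff of dx ∧ dy: -x
  coeff of dx ∧ dz: x
  coeff of dy ∧ dz: -6*z
Step 2: Apply d again to each 2-form coefficient. The only possible 3-form in R^3 is dx ∧ dy ∧ dz, with coefficient
  ∂(coeff of dy∧dz)/∂x - ∂(coeff of dx∧dz)/∂y + ∂(coeff of dx∧dy)/∂z
  = ∂/∂x (-6*z) - ∂/∂y (x) + ∂/∂z (-x).
Each of these terms simplifies to sums of mixed partials that cancel in pairs. The result is 0 (by equality of mixed partials for smooth functions — Schwarz / Clairaut).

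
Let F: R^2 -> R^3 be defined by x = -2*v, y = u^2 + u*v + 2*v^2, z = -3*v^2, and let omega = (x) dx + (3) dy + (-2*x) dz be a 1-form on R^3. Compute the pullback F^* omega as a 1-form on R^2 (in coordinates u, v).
F^* omega = (6*u + 3*v) du + (3*u - 24*v^2 + 16*v) dv

Using F^*(f dg) = (f ∘ F) d(g ∘ F), substitute each coordinate x_i by F_i(u, v) in f_i, and replace dx_i by d F_i = (∂F_i/∂u) du + (∂F_i/∂v) dv.
  For the x component: f_1(F) = -2*v; d F_1 = (0) du + (-2) dv
  For the y component: f_2(F) = 3; d F_2 = (2*u + v) du + (u + 4*v) dv
  For the z component: f_3(F) = 4*v; d F_3 = (0) du + (-6*v) dv
Combining and collecting du, dv coefficients:
  coeff of du: 6*u + 3*v
  coeff of dv: 3*u - 24*v^2 + 16*v
F^* omega = (6*u + 3*v) du + (3*u - 24*v^2 + 16*v) dv.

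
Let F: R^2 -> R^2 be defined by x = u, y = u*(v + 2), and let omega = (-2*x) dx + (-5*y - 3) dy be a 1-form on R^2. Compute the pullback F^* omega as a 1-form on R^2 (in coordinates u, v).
F^* omega = (-5*u*v^2 - 20*u*v - 22*u - 3*v - 6) du + (u*(-5*u*v - 10*u - 3)) dv

Using F^*(f dg) = (f ∘ F) d(g ∘ F), substitute each coordinate x_i by F_i(u, v) in f_i, and replace dx_i by d F_i = (∂F_i/∂u) du + (∂F_i/∂v) dv.
  For the x component: f_1(F) = -2*u; d F_1 = (1) du + (0) dv
  For the y component: f_2(F) = -5*u*v - 10*u - 3; d F_2 = (v + 2) du + (u) dv
Combining and collecting du, dv coefficients:
  coeff of du: -5*u*v^2 - 20*u*v - 22*u - 3*v - 6
  coeff of dv: u*(-5*u*v - 10*u - 3)
F^* omega = (-5*u*v^2 - 20*u*v - 22*u - 3*v - 6) du + (u*(-5*u*v - 10*u - 3)) dv.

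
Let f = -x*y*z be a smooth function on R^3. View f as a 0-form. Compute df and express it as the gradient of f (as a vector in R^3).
df = (-y*z) dx + (-x*z) dy + (-x*y) dz; grad f = (-y*z, -x*z, -x*y)

For a 0-form f, d f = (∂f/∂x) dx + (∂f/∂y) dy + (∂f/∂z) dz. The components of the vector representation are exactly the entries of grad f in Cartesian coordinates:
  ∂f/∂x = -y*z
  ∂f/∂y = -x*z
  ∂f/∂z = -x*y.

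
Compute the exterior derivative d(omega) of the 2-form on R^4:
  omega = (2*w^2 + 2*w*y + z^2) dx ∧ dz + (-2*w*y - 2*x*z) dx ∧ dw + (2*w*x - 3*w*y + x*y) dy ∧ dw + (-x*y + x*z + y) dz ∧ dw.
d(omega) = (-2*w) dx ∧ dy ∧ dz + (4*w + 2*x + y + z) dx ∧ dz ∧ dw + (4*w + y) dx ∧ dy ∧ dw + (1 - x) dy ∧ dz ∧ dw

For a 2-form omega = sum_{i<j} g_{ij} dx_i ∧ dx_j, the exterior derivative is
  d(omega) = sum_{i<j} d(g_{ij}) ∧ dx_i ∧ dx_j = sum_{i<j, k} (∂g_{ij}/∂x_k) dx_k ∧ dx_i ∧ dx_j.
Expand each term, using dx_k ∧ dx_i ∧ dx_j = sgn(permutation) dx_{(a)} ∧ dx_{(b)} ∧ dx_{(c)} with (a < b < c) sorted:
  d(2*w^2 + 2*w*y + z^2) includes (∂/∂y)(2*w^2 + 2*w*y + z^2) dy = (2*w) dy, which multiplied by dx ∧ dz gives (-2*w) dx ∧ dy ∧ dz
  d(2*w^2 + 2*w*y + z^2) includes (∂/∂w)(2*w^2 + 2*w*y + z^2) dw = (4*w + 2*y) dw, which multiplied by dx ∧ dz gives (4*w + 2*y) dx ∧ dz ∧ dw
  d(-2*w*y - 2*x*z) includes (∂/∂y)(-2*w*y - 2*x*z) dy = (-2*w) dy, which multiplied by dx ∧ dw gives (2*w) dx ∧ dy ∧ dw
  d(-2*w*y - 2*x*z) includes (∂/∂z)(-2*w*y - 2*x*z) dz = (-2*x) dz, which multiplied by dx ∧ dw gives (2*x) dx ∧ dz ∧ dw
  d(2*w*x - 3*w*y + x*y) includes (∂/∂x)(2*w*x - 3*w*y + x*y) dx = (2*w + y) dx, which multiplied by dy ∧ dw gives (2*w + y) dx ∧ dy ∧ dw
  d(-x*y + x*z + y) includes (∂/∂x)(-x*y + x*z + y) dx = (-y + z) dx, which multiplied by dz ∧ dw gives (-y + z) dx ∧ dz ∧ dw
  d(-x*y + x*z + y) includes (∂/∂y)(-x*y + x*z + y) dy = (1 - x) dy, which multiplied by dz ∧ dw gives (1 - x) dy ∧ dz ∧ dw
Collecting like 3-forms: d(omega) = (-2*w) dx ∧ dy ∧ dz + (4*w + 2*x + y + z) dx ∧ dz ∧ dw + (4*w + y) dx ∧ dy ∧ dw + (1 - x) dy ∧ dz ∧ dw.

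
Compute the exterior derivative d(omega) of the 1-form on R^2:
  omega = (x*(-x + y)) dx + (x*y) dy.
d(omega) = (-x + y) dx ∧ dy

For a 1-form omega = sum_i f_i dx_i, the exterior derivative is
  d(omega) = sum_{i < j} (∂f_j/∂x_i - ∂f_i/∂x_j) dx_i ∧ dx_j.
  coefficient of dx ∧ dy: ∂f_2/∂x - ∂f_1/∂y = ∂(x*y)/∂x - ∂(x*(-x + y))/∂y = -x + y
Assembling: d(omega) = (-x + y) dx ∧ dy.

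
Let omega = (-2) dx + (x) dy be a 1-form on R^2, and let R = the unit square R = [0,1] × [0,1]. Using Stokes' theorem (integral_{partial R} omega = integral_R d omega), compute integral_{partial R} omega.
integral_(partial R) omega = 1

Stokes: integral_partial_R omega = integral_R d omega with d omega = (∂Q/∂x - ∂P/∂y) dx ∧ dy.
  ∂Q/∂x = 1
  ∂P/∂y = 0
  integrand = ∂Q/∂x - ∂P/∂y = 1.
Integrating over R: integral_0^1 integral_0^1 (1) dx dy = 1.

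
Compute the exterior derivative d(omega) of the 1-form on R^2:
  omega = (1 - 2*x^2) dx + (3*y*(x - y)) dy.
d(omega) = (3*y) dx ∧ dy

For a 1-form omega = sum_i f_i dx_i, the exterior derivative is
  d(omega) = sum_{i < j} (∂f_j/∂x_i - ∂f_i/∂x_j) dx_i ∧ dx_j.
  coefficient of dx ∧ dy: ∂f_2/∂x - ∂f_1/∂y = ∂(3*y*(x - y))/∂x - ∂(1 - 2*x^2)/∂y = 3*y
Assembling: d(omega) = (3*y) dx ∧ dy.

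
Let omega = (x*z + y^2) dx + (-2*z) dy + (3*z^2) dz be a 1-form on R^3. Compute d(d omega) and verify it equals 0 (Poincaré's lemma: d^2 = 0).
d(d omega) = 0

Step 1: d omega = sum_{i<j} (∂f_j/∂x_i - ∂f_i/∂x_j) dx_i ∧ dx_j:
  coeff of dx ∧ dy: -2*y
  coeff of dx ∧ dz: -x
  coeff of dy ∧ dz: 2
Step 2: Apply d again to each 2-form coefficient. The only possible 3-form in R^3 is dx ∧ dy ∧ dz, with coefficient
  ∂(coeff of dy∧dz)/∂x - ∂(coeff of dx∧dz)/∂y + ∂(coeff of dx∧dy)/∂z
  = ∂/∂x (2) - ∂/∂y (-x) + ∂/∂z (-2*y).
Each of these terms simplifies to sums of mixed partials that cancel in pairs. The result is 0 (by equality of mixed partials for smooth functions — Schwarz / Clairaut).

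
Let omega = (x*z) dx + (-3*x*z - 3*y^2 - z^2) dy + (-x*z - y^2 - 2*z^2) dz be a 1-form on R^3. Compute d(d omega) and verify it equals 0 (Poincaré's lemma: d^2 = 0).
d(d omega) = 0

Step 1: d omega = sum_{i<j} (∂f_j/∂x_i - ∂f_i/∂x_j) dx_i ∧ dx_j:
  coeff of dx ∧ dy: -3*z
  coeff of dx ∧ dz: -x - z
  coeff of dy ∧ dz: 3*x - 2*y + 2*z
Step 2: Apply d again to each 2-form coefficient. The only possible 3-form in R^3 is dx ∧ dy ∧ dz, with coefficient
  ∂(coeff of dy∧dz)/∂x - ∂(coeff of dx∧dz)/∂y + ∂(coeff of dx∧dy)/∂z
  = ∂/∂x (3*x - 2*y + 2*z) - ∂/∂y (-x - z) + ∂/∂z (-3*z).
Each of these terms simplifies to sums of mixed partials that cancel in pairs. The result is 0 (by equality of mixed partials for smooth functions — Schwarz / Clairaut).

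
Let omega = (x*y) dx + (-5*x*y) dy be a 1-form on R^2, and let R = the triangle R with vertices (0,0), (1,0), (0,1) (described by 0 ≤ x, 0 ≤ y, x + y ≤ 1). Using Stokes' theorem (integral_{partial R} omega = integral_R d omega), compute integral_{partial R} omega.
integral_(partial R) omega = -1

Stokes: integral_partial_R omega = integral_R d omega with d omega = (∂Q/∂x - ∂P/∂y) dx ∧ dy.
  ∂Q/∂x = -5*y
  ∂P/∂y = x
  integrand = ∂Q/∂x - ∂P/∂y = -x - 5*y.
Integrating over R: integral_0^1 integral_0^{1-x} (-x - 5*y) dy dx = -1.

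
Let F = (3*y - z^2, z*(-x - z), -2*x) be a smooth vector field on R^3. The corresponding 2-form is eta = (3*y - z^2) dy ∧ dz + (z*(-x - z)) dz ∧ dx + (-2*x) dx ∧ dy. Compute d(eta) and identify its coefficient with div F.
d(eta) = (0) dx ∧ dy ∧ dz; div F = 0

For a 2-form in R^3 of the form above, applying d gives a 3-form with coefficient ∂P/∂x + ∂Q/∂y + ∂R/∂z:
  ∂P/∂x = 0
  ∂Q/∂y = 0
  ∂R/∂z = 0
Sum = 0, which is exactly div F.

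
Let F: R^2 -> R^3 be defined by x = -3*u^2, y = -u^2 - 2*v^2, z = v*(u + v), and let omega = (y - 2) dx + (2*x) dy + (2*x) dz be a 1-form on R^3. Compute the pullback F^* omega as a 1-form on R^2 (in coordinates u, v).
F^* omega = (6*u*(3*u^2 - u*v + 2*v^2 + 2)) du + (6*u^2*(-u + 2*v)) dv

Using F^*(f dg) = (f ∘ F) d(g ∘ F), substitute each coordinate x_i by F_i(u, v) in f_i, and replace dx_i by d F_i = (∂F_i/∂u) du + (∂F_i/∂v) dv.
  For the x component: f_1(F) = -u^2 - 2*v^2 - 2; d F_1 = (-6*u) du + (0) dv
  For the y component: f_2(F) = -6*u^2; d F_2 = (-2*u) du + (-4*v) dv
  For the z component: f_3(F) = -6*u^2; d F_3 = (v) du + (u + 2*v) dv
Combining and collecting du, dv coefficients:
  coeff of du: 6*u*(3*u^2 - u*v + 2*v^2 + 2)
  coeff of dv: 6*u^2*(-u + 2*v)
F^* omega = (6*u*(3*u^2 - u*v + 2*v^2 + 2)) du + (6*u^2*(-u + 2*v)) dv.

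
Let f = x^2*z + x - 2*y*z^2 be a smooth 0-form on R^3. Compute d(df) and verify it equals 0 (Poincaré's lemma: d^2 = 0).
d(df) = 0

Step 1: df = sum_i (∂f/∂x_i) dx_i = (2*x*z + 1) dx + (-2*z^2) dy + (x^2 - 4*y*z) dz.
Step 2: Apply d again. Using the 1-form formula, the coefficient of dx ∧ dy in d(df) is ∂^2 f/∂x ∂y - ∂^2 f/∂y ∂x = (0) - (0) = 0 (equality of mixed partials for smooth f).
Similarly for dx ∧ dz and dy ∧ dz — all coefficients vanish. So d(df) = 0.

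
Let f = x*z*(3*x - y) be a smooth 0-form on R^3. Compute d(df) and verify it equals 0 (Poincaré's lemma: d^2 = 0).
d(df) = 0

Step 1: df = sum_i (∂f/∂x_i) dx_i = (z*(6*x - y)) dx + (-x*z) dy + (x*(3*x - y)) dz.
Step 2: Apply d again. Using the 1-form formula, the coefficient of dx ∧ dy in d(df) is ∂^2 f/∂x ∂y - ∂^2 f/∂y ∂x = (-z) - (-z) = 0 (equality of mixed partials for smooth f).
Similarly for dx ∧ dz and dy ∧ dz — all coefficients vanish. So d(df) = 0.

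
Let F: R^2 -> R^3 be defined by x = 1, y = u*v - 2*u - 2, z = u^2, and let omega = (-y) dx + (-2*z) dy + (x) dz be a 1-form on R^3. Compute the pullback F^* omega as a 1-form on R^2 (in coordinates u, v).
F^* omega = (2*u*(-u*v + 2*u + 1)) du + (-2*u^3) dv

Using F^*(f dg) = (f ∘ F) d(g ∘ F), substitute each coordinate x_i by F_i(u, v) in f_i, and replace dx_i by d F_i = (∂F_i/∂u) du + (∂F_i/∂v) dv.
  For the x component: f_1(F) = -u*v + 2*u + 2; d F_1 = (0) du + (0) dv
  For the y component: f_2(F) = -2*u^2; d F_2 = (v - 2) du + (u) dv
  For the z component: f_3(F) = 1; d F_3 = (2*u) du + (0) dv
Combining and collecting du, dv coefficients:
  coeff of du: 2*u*(-u*v + 2*u + 1)
  coeff of dv: -2*u^3
F^* omega = (2*u*(-u*v + 2*u + 1)) du + (-2*u^3) dv.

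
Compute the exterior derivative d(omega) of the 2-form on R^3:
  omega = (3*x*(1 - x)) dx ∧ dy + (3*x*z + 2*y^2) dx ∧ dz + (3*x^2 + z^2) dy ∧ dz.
d(omega) = (6*x - 4*y) dx ∧ dy ∧ dz

For a 2-form omega = sum_{i<j} g_{ij} dx_i ∧ dx_j, the exterior derivative is
  d(omega) = sum_{i<j} d(g_{ij}) ∧ dx_i ∧ dx_j = sum_{i<j, k} (∂g_{ij}/∂x_k) dx_k ∧ dx_i ∧ dx_j.
Expand each term, using dx_k ∧ dx_i ∧ dx_j = sgn(permutation) dx_{(a)} ∧ dx_{(b)} ∧ dx_{(c)} with (a < b < c) sorted:
  d(3*x*z + 2*y^2) includes (∂/∂y)(3*x*z + 2*y^2) dy = (4*y) dy, which multiplied by dx ∧ dz gives (-4*y) dx ∧ dy ∧ dz
  d(3*x^2 + z^2) includes (∂/∂x)(3*x^2 + z^2) dx = (6*x) dx, which multiplied by dy ∧ dz gives (6*x) dx ∧ dy ∧ dz
Collecting like 3-forms: d(omega) = (6*x - 4*y) dx ∧ dy ∧ dz.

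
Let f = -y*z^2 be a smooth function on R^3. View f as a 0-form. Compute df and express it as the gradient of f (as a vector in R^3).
df = (0) dx + (-z^2) dy + (-2*y*z) dz; grad f = (0, -z^2, -2*y*z)

For a 0-form f, d f = (∂f/∂x) dx + (∂f/∂y) dy + (∂f/∂z) dz. The components of the vector representation are exactly the entries of grad f in Cartesian coordinates:
  ∂f/∂x = 0
  ∂f/∂y = -z^2
  ∂f/∂z = -2*y*z.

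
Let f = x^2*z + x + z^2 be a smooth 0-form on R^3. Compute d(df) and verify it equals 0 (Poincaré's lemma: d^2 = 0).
d(df) = 0

Step 1: df = sum_i (∂f/∂x_i) dx_i = (2*x*z + 1) dx + (0) dy + (x^2 + 2*z) dz.
Step 2: Apply d again. Using the 1-form formula, the coefficient of dx ∧ dy in d(df) is ∂^2 f/∂x ∂y - ∂^2 f/∂y ∂x = (0) - (0) = 0 (equality of mixed partials for smooth f).
Similarly for dx ∧ dz and dy ∧ dz — all coefficients vanish. So d(df) = 0.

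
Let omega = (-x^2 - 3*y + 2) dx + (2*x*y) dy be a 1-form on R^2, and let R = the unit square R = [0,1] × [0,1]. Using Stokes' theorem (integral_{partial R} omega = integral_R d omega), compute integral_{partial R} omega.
integral_(partial R) omega = 4

Stokes: integral_partial_R omega = integral_R d omega with d omega = (∂Q/∂x - ∂P/∂y) dx ∧ dy.
  ∂Q/∂x = 2*y
  ∂P/∂y = -3
  integrand = ∂Q/∂x - ∂P/∂y = 2*y + 3.
Integrating over R: integral_0^1 integral_0^1 (2*y + 3) dx dy = 4.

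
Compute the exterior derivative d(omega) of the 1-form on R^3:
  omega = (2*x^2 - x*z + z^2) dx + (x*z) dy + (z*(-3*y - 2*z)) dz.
d(omega) = (z) dx ∧ dy + (x - 2*z) dx ∧ dz + (-x - 3*z) dy ∧ dz

For a 1-form omega = sum_i f_i dx_i, the exterior derivative is
  d(omega) = sum_{i < j} (∂f_j/∂x_i - ∂f_i/∂x_j) dx_i ∧ dx_j.
  coefficient of dx ∧ dy: ∂f_2/∂x - ∂f_1/∂y = ∂(x*z)/∂x - ∂(2*x^2 - x*z + z^2)/∂y = z
  coefficient of dx ∧ dz: ∂f_3/∂x - ∂f_1/∂z = ∂(z*(-3*y - 2*z))/∂x - ∂(2*x^2 - x*z + z^2)/∂z = x - 2*z
  coefficient of dy ∧ dz: ∂f_3/∂y - ∂f_2/∂z = ∂(z*(-3*y - 2*z))/∂y - ∂(x*z)/∂z = -x - 3*z
Assembling: d(omega) = (z) dx ∧ dy + (x - 2*z) dx ∧ dz + (-x - 3*z) dy ∧ dz.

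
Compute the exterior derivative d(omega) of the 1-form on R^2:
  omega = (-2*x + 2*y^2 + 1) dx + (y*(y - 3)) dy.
d(omega) = (-4*y) dx ∧ dy

For a 1-form omega = sum_i f_i dx_i, the exterior derivative is
  d(omega) = sum_{i < j} (∂f_j/∂x_i - ∂f_i/∂x_j) dx_i ∧ dx_j.
  coefficient of dx ∧ dy: ∂f_2/∂x - ∂f_1/∂y = ∂(y*(y - 3))/∂x - ∂(-2*x + 2*y^2 + 1)/∂y = -4*y
Assembling: d(omega) = (-4*y) dx ∧ dy.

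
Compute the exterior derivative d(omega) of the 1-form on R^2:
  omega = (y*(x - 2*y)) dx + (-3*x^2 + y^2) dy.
d(omega) = (-7*x + 4*y) dx ∧ dy

For a 1-form omega = sum_i f_i dx_i, the exterior derivative is
  d(omega) = sum_{i < j} (∂f_j/∂x_i - ∂f_i/∂x_j) dx_i ∧ dx_j.
  coefficient of dx ∧ dy: ∂f_2/∂x - ∂f_1/∂y = ∂(-3*x^2 + y^2)/∂x - ∂(y*(x - 2*y))/∂y = -7*x + 4*y
Assembling: d(omega) = (-7*x + 4*y) dx ∧ dy.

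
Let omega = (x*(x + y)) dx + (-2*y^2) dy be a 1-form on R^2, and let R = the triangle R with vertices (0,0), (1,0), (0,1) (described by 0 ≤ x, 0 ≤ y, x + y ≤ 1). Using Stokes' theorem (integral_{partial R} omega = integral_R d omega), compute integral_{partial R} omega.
integral_(partial R) omega = -1/6

Stokes: integral_partial_R omega = integral_R d omega with d omega = (∂Q/∂x - ∂P/∂y) dx ∧ dy.
  ∂Q/∂x = 0
  ∂P/∂y = x
  integrand = ∂Q/∂x - ∂P/∂y = -x.
Integrating over R: integral_0^1 integral_0^{1-x} (-x) dy dx = -1/6.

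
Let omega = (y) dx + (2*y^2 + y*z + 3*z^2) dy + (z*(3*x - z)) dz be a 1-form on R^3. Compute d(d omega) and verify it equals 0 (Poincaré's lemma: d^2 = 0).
d(d omega) = 0

Step 1: d omega = sum_{i<j} (∂f_j/∂x_i - ∂f_i/∂x_j) dx_i ∧ dx_j:
  coeff of dx ∧ dy: -1
  coeff of dx ∧ dz: 3*z
  coeff of dy ∧ dz: -y - 6*z
Step 2: Apply d again to each 2-form coefficient. The only possible 3-form in R^3 is dx ∧ dy ∧ dz, with coefficient
  ∂(coeff of dy∧dz)/∂x - ∂(coeff of dx∧dz)/∂y + ∂(coeff of dx∧dy)/∂z
  = ∂/∂x (-y - 6*z) - ∂/∂y (3*z) + ∂/∂z (-1).
Each of these terms simplifies to sums of mixed partials that cancel in pairs. The result is 0 (by equality of mixed partials for smooth functions — Schwarz / Clairaut).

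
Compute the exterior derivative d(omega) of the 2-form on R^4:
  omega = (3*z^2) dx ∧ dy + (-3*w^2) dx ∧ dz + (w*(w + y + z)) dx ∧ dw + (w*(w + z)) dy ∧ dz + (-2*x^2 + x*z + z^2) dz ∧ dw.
d(omega) = (6*z) dx ∧ dy ∧ dz + (-7*w - 4*x + z) dx ∧ dz ∧ dw + (-w) dx ∧ dy ∧ dw + (2*w + z) dy ∧ dz ∧ dw

For a 2-form omega = sum_{i<j} g_{ij} dx_i ∧ dx_j, the exterior derivative is
  d(omega) = sum_{i<j} d(g_{ij}) ∧ dx_i ∧ dx_j = sum_{i<j, k} (∂g_{ij}/∂x_k) dx_k ∧ dx_i ∧ dx_j.
Expand each term, using dx_k ∧ dx_i ∧ dx_j = sgn(permutation) dx_{(a)} ∧ dx_{(b)} ∧ dx_{(c)} with (a < b < c) sorted:
  d(3*z^2) includes (∂/∂z)(3*z^2) dz = (6*z) dz, which multiplied by dx ∧ dy gives (6*z) dx ∧ dy ∧ dz
  d(-3*w^2) includes (∂/∂w)(-3*w^2) dw = (-6*w) dw, which multiplied by dx ∧ dz gives (-6*w) dx ∧ dz ∧ dw
  d(w*(w + y + z)) includes (∂/∂y)(w*(w + y + z)) dy = (w) dy, which multiplied by dx ∧ dw gives (-w) dx ∧ dy ∧ dw
  d(w*(w + y + z)) includes (∂/∂z)(w*(w + y + z)) dz = (w) dz, which multiplied by dx ∧ dw gives (-w) dx ∧ dz ∧ dw
  d(w*(w + z)) includes (∂/∂w)(w*(w + z)) dw = (2*w + z) dw, which multiplied by dy ∧ dz gives (2*w + z) dy ∧ dz ∧ dw
  d(-2*x^2 + x*z + z^2) includes (∂/∂x)(-2*x^2 + x*z + z^2) dx = (-4*x + z) dx, which multiplied by dz ∧ dw gives (-4*x + z) dx ∧ dz ∧ dw
Collecting like 3-forms: d(omega) = (6*z) dx ∧ dy ∧ dz + (-7*w - 4*x + z) dx ∧ dz ∧ dw + (-w) dx ∧ dy ∧ dw + (2*w + z) dy ∧ dz ∧ dw.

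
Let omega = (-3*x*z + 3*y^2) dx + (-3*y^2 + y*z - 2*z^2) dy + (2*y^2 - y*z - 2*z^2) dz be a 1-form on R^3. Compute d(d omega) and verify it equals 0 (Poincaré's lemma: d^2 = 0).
d(d omega) = 0

Step 1: d omega = sum_{i<j} (∂f_j/∂x_i - ∂f_i/∂x_j) dx_i ∧ dx_j:
  coeff of dx ∧ dy: -6*y
  coeff of dx ∧ dz: 3*x
  coeff of dy ∧ dz: 3*y + 3*z
Step 2: Apply d again to each 2-form coefficient. The only possible 3-form in R^3 is dx ∧ dy ∧ dz, with coefficient
  ∂(coeff of dy∧dz)/∂x - ∂(coeff of dx∧dz)/∂y + ∂(coeff of dx∧dy)/∂z
  = ∂/∂x (3*y + 3*z) - ∂/∂y (3*x) + ∂/∂z (-6*y).
Each of these terms simplifies to sums of mixed partials that cancel in pairs. The result is 0 (by equality of mixed partials for smooth functions — Schwarz / Clairaut).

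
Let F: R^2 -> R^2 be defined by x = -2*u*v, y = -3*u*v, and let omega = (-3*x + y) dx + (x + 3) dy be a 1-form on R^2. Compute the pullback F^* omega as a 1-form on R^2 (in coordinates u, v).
F^* omega = (-9*v) du + (-9*u) dv

Using F^*(f dg) = (f ∘ F) d(g ∘ F), substitute each coordinate x_i by F_i(u, v) in f_i, and replace dx_i by d F_i = (∂F_i/∂u) du + (∂F_i/∂v) dv.
  For the x component: f_1(F) = 3*u*v; d F_1 = (-2*v) du + (-2*u) dv
  For the y component: f_2(F) = -2*u*v + 3; d F_2 = (-3*v) du + (-3*u) dv
Combining and collecting du, dv coefficients:
  coeff of du: -9*v
  coeff of dv: -9*u
F^* omega = (-9*v) du + (-9*u) dv.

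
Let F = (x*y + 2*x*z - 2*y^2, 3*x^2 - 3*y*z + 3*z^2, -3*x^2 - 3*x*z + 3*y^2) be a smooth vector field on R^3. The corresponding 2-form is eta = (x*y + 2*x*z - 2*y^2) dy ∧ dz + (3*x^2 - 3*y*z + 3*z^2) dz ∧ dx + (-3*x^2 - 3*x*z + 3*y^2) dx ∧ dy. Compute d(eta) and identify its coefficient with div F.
d(eta) = (-3*x + y - z) dx ∧ dy ∧ dz; div F = -3*x + y - z

For a 2-form in R^3 of the form above, applying d gives a 3-form with coefficient ∂P/∂x + ∂Q/∂y + ∂R/∂z:
  ∂P/∂x = y + 2*z
  ∂Q/∂y = -3*z
  ∂R/∂z = -3*x
Sum = -3*x + y - z, which is exactly div F.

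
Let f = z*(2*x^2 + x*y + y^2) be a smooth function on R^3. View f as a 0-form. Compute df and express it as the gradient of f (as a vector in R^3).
df = (z*(4*x + y)) dx + (z*(x + 2*y)) dy + (2*x^2 + x*y + y^2) dz; grad f = (z*(4*x + y), z*(x + 2*y), 2*x^2 + x*y + y^2)

For a 0-form f, d f = (∂f/∂x) dx + (∂f/∂y) dy + (∂f/∂z) dz. The components of the vector representation are exactly the entries of grad f in Cartesian coordinates:
  ∂f/∂x = z*(4*x + y)
  ∂f/∂y = z*(x + 2*y)
  ∂f/∂z = 2*x^2 + x*y + y^2.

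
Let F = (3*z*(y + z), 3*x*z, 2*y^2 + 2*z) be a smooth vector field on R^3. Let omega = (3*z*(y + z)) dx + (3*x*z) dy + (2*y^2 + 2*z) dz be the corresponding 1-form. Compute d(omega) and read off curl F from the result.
d(omega) = (-3*x + 4*y) dy ∧ dz + (3*y + 6*z) dz ∧ dx + (0) dx ∧ dy; curl F = (-3*x + 4*y, 3*y + 6*z, 0)

d omega = sum_{i<j} (∂f_j/∂x_i - ∂f_i/∂x_j) dx_i ∧ dx_j. Under the identification (dy ∧ dz, dz ∧ dx, dx ∧ dy) ↔ (e_x, e_y, e_z), the coefficients are exactly the components of curl F. Compute:
  ∂R/∂y - ∂Q/∂z = (4*y) - (3*x) = -3*x + 4*y
  ∂P/∂z - ∂R/∂x = (3*y + 6*z) - (0) = 3*y + 6*z
  ∂Q/∂x - ∂P/∂y = (3*z) - (3*z) = 0.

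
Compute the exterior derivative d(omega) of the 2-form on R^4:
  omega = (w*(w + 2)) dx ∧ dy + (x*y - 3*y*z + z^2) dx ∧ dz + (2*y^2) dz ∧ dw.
d(omega) = (2*w + 2) dx ∧ dy ∧ dw + (-x + 3*z) dx ∧ dy ∧ dz + (4*y) dy ∧ dz ∧ dw

For a 2-form omega = sum_{i<j} g_{ij} dx_i ∧ dx_j, the exterior derivative is
  d(omega) = sum_{i<j} d(g_{ij}) ∧ dx_i ∧ dx_j = sum_{i<j, k} (∂g_{ij}/∂x_k) dx_k ∧ dx_i ∧ dx_j.
Expand each term, using dx_k ∧ dx_i ∧ dx_j = sgn(permutation) dx_{(a)} ∧ dx_{(b)} ∧ dx_{(c)} with (a < b < c) sorted:
  d(w*(w + 2)) includes (∂/∂w)(w*(w + 2)) dw = (2*w + 2) dw, which multiplied by dx ∧ dy gives (2*w + 2) dx ∧ dy ∧ dw
  d(x*y - 3*y*z + z^2) includes (∂/∂y)(x*y - 3*y*z + z^2) dy = (x - 3*z) dy, which multiplied by dx ∧ dz gives (-x + 3*z) dx ∧ dy ∧ dz
  d(2*y^2) includes (∂/∂y)(2*y^2) dy = (4*y) dy, which multiplied by dz ∧ dw gives (4*y) dy ∧ dz ∧ dw
Collecting like 3-forms: d(omega) = (2*w + 2) dx ∧ dy ∧ dw + (-x + 3*z) dx ∧ dy ∧ dz + (4*y) dy ∧ dz ∧ dw.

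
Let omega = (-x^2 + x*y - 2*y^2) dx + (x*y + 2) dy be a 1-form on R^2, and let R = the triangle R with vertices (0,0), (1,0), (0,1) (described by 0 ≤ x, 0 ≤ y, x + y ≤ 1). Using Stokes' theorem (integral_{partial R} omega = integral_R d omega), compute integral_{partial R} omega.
integral_(partial R) omega = 2/3

Stokes: integral_partial_R omega = integral_R d omega with d omega = (∂Q/∂x - ∂P/∂y) dx ∧ dy.
  ∂Q/∂x = y
  ∂P/∂y = x - 4*y
  integrand = ∂Q/∂x - ∂P/∂y = -x + 5*y.
Integrating over R: integral_0^1 integral_0^{1-x} (-x + 5*y) dy dx = 2/3.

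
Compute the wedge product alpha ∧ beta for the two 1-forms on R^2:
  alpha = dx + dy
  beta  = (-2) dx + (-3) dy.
alpha ∧ beta = (-1) dx ∧ dy

Distribute the wedge, using dx_i ∧ dx_j = -dx_j ∧ dx_i and dx_i ∧ dx_i = 0. For each pair (i, j) with i < j, the coefficient of dx_i ∧ dx_j in alpha ∧ beta is (alpha_i * beta_j - alpha_j * beta_i). Collecting: alpha ∧ beta = (-1) dx ∧ dy.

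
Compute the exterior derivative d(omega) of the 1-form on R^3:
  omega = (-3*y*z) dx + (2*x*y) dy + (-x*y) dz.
d(omega) = (2*y + 3*z) dx ∧ dy + (2*y) dx ∧ dz + (-x) dy ∧ dz

For a 1-form omega = sum_i f_i dx_i, the exterior derivative is
  d(omega) = sum_{i < j} (∂f_j/∂x_i - ∂f_i/∂x_j) dx_i ∧ dx_j.
  coefficient of dx ∧ dy: ∂f_2/∂x - ∂f_1/∂y = ∂(2*x*y)/∂x - ∂(-3*y*z)/∂y = 2*y + 3*z
  coefficient of dx ∧ dz: ∂f_3/∂x - ∂f_1/∂z = ∂(-x*y)/∂x - ∂(-3*y*z)/∂z = 2*y
  coefficient of dy ∧ dz: ∂f_3/∂y - ∂f_2/∂z = ∂(-x*y)/∂y - ∂(2*x*y)/∂z = -x
Assembling: d(omega) = (2*y + 3*z) dx ∧ dy + (2*y) dx ∧ dz + (-x) dy ∧ dz.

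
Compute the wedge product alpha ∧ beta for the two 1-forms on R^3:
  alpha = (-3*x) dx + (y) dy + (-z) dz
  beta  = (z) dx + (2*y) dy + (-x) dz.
alpha ∧ beta = (-y*(6*x + z)) dx ∧ dy + (3*x^2 + z^2) dx ∧ dz + (y*(-x + 2*z)) dy ∧ dz

Distribute the wedge, using dx_i ∧ dx_j = -dx_j ∧ dx_i and dx_i ∧ dx_i = 0. For each pair (i, j) with i < j, the coefficient of dx_i ∧ dx_j in alpha ∧ beta is (alpha_i * beta_j - alpha_j * beta_i). Collecting: alpha ∧ beta = (-y*(6*x + z)) dx ∧ dy + (3*x^2 + z^2) dx ∧ dz + (y*(-x + 2*z)) dy ∧ dz.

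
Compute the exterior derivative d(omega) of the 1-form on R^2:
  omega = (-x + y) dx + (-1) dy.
d(omega) = (-1) dx ∧ dy

For a 1-form omega = sum_i f_i dx_i, the exterior derivative is
  d(omega) = sum_{i < j} (∂f_j/∂x_i - ∂f_i/∂x_j) dx_i ∧ dx_j.
  coefficient of dx ∧ dy: ∂f_2/∂x - ∂f_1/∂y = ∂(-1)/∂x - ∂(-x + y)/∂y = -1
Assembling: d(omega) = (-1) dx ∧ dy.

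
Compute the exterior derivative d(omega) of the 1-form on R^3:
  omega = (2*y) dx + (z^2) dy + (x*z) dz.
d(omega) = (-2) dx ∧ dy + (z) dx ∧ dz + (-2*z) dy ∧ dz

For a 1-form omega = sum_i f_i dx_i, the exterior derivative is
  d(omega) = sum_{i < j} (∂f_j/∂x_i - ∂f_i/∂x_j) dx_i ∧ dx_j.
  coefficient of dx ∧ dy: ∂f_2/∂x - ∂f_1/∂y = ∂(z^2)/∂x - ∂(2*y)/∂y = -2
  coefficient of dx ∧ dz: ∂f_3/∂x - ∂f_1/∂z = ∂(x*z)/∂x - ∂(2*y)/∂z = z
  coefficient of dy ∧ dz: ∂f_3/∂y - ∂f_2/∂z = ∂(x*z)/∂y - ∂(z^2)/∂z = -2*z
Assembling: d(omega) = (-2) dx ∧ dy + (z) dx ∧ dz + (-2*z) dy ∧ dz.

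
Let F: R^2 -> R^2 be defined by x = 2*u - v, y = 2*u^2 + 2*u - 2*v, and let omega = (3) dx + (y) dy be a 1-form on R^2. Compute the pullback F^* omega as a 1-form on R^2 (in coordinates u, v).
F^* omega = (8*u^3 + 12*u^2 - 8*u*v + 4*u - 4*v + 6) du + (-4*u^2 - 4*u + 4*v - 3) dv

Using F^*(f dg) = (f ∘ F) d(g ∘ F), substitute each coordinate x_i by F_i(u, v) in f_i, and replace dx_i by d F_i = (∂F_i/∂u) du + (∂F_i/∂v) dv.
  For the x component: f_1(F) = 3; d F_1 = (2) du + (-1) dv
  For the y component: f_2(F) = 2*u^2 + 2*u - 2*v; d F_2 = (4*u + 2) du + (-2) dv
Combining and collecting du, dv coefficients:
  coeff of du: 8*u^3 + 12*u^2 - 8*u*v + 4*u - 4*v + 6
  coeff of dv: -4*u^2 - 4*u + 4*v - 3
F^* omega = (8*u^3 + 12*u^2 - 8*u*v + 4*u - 4*v + 6) du + (-4*u^2 - 4*u + 4*v - 3) dv.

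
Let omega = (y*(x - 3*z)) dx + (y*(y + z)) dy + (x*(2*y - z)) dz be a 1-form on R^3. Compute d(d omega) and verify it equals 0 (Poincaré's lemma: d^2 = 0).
d(d omega) = 0

Step 1: d omega = sum_{i<j} (∂f_j/∂x_i - ∂f_i/∂x_j) dx_i ∧ dx_j:
  coeff of dx ∧ dy: -x + 3*z
  coeff of dx ∧ dz: 5*y - z
  coeff of dy ∧ dz: 2*x - y
Step 2: Apply d again to each 2-form coefficient. The only possible 3-form in R^3 is dx ∧ dy ∧ dz, with coefficient
  ∂(coeff of dy∧dz)/∂x - ∂(coeff of dx∧dz)/∂y + ∂(coeff of dx∧dy)/∂z
  = ∂/∂x (2*x - y) - ∂/∂y (5*y - z) + ∂/∂z (-x + 3*z).
Each of these terms simplifies to sums of mixed partials that cancel in pairs. The result is 0 (by equality of mixed partials for smooth functions — Schwarz / Clairaut).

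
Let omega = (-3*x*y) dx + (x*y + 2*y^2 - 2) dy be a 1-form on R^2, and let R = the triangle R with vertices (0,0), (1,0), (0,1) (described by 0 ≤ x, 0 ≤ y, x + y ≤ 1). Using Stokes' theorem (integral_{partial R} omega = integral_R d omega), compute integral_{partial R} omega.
integral_(partial R) omega = 2/3

Stokes: integral_partial_R omega = integral_R d omega with d omega = (∂Q/∂x - ∂P/∂y) dx ∧ dy.
  ∂Q/∂x = y
  ∂P/∂y = -3*x
  integrand = ∂Q/∂x - ∂P/∂y = 3*x + y.
Integrating over R: integral_0^1 integral_0^{1-x} (3*x + y) dy dx = 2/3.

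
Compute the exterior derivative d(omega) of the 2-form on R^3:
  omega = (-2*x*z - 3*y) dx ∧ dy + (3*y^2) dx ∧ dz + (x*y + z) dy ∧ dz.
d(omega) = (-2*x - 5*y) dx ∧ dy ∧ dz

For a 2-form omega = sum_{i<j} g_{ij} dx_i ∧ dx_j, the exterior derivative is
  d(omega) = sum_{i<j} d(g_{ij}) ∧ dx_i ∧ dx_j = sum_{i<j, k} (∂g_{ij}/∂x_k) dx_k ∧ dx_i ∧ dx_j.
Expand each term, using dx_k ∧ dx_i ∧ dx_j = sgn(permutation) dx_{(a)} ∧ dx_{(b)} ∧ dx_{(c)} with (a < b < c) sorted:
  d(-2*x*z - 3*y) includes (∂/∂z)(-2*x*z - 3*y) dz = (-2*x) dz, which multiplied by dx ∧ dy gives (-2*x) dx ∧ dy ∧ dz
  d(3*y^2) includes (∂/∂y)(3*y^2) dy = (6*y) dy, which multiplied by dx ∧ dz gives (-6*y) dx ∧ dy ∧ dz
  d(x*y + z) includes (∂/∂x)(x*y + z) dx = (y) dx, which multiplied by dy ∧ dz gives (y) dx ∧ dy ∧ dz
Collecting like 3-forms: d(omega) = (-2*x - 5*y) dx ∧ dy ∧ dz.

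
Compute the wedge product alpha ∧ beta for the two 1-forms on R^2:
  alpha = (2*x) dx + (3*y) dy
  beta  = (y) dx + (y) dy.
alpha ∧ beta = (y*(2*x - 3*y)) dx ∧ dy

Distribute the wedge, using dx_i ∧ dx_j = -dx_j ∧ dx_i and dx_i ∧ dx_i = 0. For each pair (i, j) with i < j, the coefficient of dx_i ∧ dx_j in alpha ∧ beta is (alpha_i * beta_j - alpha_j * beta_i). Collecting: alpha ∧ beta = (y*(2*x - 3*y)) dx ∧ dy.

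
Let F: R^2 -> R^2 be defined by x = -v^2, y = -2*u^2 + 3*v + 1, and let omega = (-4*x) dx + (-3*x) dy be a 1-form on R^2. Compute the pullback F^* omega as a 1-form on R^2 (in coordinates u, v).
F^* omega = (-12*u*v^2) du + (v^2*(9 - 8*v)) dv

Using F^*(f dg) = (f ∘ F) d(g ∘ F), substitute each coordinate x_i by F_i(u, v) in f_i, and replace dx_i by d F_i = (∂F_i/∂u) du + (∂F_i/∂v) dv.
  For the x component: f_1(F) = 4*v^2; d F_1 = (0) du + (-2*v) dv
  For the y component: f_2(F) = 3*v^2; d F_2 = (-4*u) du + (3) dv
Combining and collecting du, dv coefficients:
  coeff of du: -12*u*v^2
  coeff of dv: v^2*(9 - 8*v)
F^* omega = (-12*u*v^2) du + (v^2*(9 - 8*v)) dv.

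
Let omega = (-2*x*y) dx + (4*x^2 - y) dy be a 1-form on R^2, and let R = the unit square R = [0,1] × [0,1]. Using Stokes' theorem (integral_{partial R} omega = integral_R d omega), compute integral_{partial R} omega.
integral_(partial R) omega = 5

Stokes: integral_partial_R omega = integral_R d omega with d omega = (∂Q/∂x - ∂P/∂y) dx ∧ dy.
  ∂Q/∂x = 8*x
  ∂P/∂y = -2*x
  integrand = ∂Q/∂x - ∂P/∂y = 10*x.
Integrating over R: integral_0^1 integral_0^1 (10*x) dx dy = 5.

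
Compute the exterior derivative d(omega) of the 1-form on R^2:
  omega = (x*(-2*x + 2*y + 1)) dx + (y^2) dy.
d(omega) = (-2*x) dx ∧ dy

For a 1-form omega = sum_i f_i dx_i, the exterior derivative is
  d(omega) = sum_{i < j} (∂f_j/∂x_i - ∂f_i/∂x_j) dx_i ∧ dx_j.
  coefficient of dx ∧ dy: ∂f_2/∂x - ∂f_1/∂y = ∂(y^2)/∂x - ∂(x*(-2*x + 2*y + 1))/∂y = -2*x
Assembling: d(omega) = (-2*x) dx ∧ dy.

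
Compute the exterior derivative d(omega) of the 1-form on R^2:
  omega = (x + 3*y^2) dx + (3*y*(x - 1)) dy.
d(omega) = (-3*y) dx ∧ dy

For a 1-form omega = sum_i f_i dx_i, the exterior derivative is
  d(omega) = sum_{i < j} (∂f_j/∂x_i - ∂f_i/∂x_j) dx_i ∧ dx_j.
  coefficient of dx ∧ dy: ∂f_2/∂x - ∂f_1/∂y = ∂(3*y*(x - 1))/∂x - ∂(x + 3*y^2)/∂y = -3*y
Assembling: d(omega) = (-3*y) dx ∧ dy.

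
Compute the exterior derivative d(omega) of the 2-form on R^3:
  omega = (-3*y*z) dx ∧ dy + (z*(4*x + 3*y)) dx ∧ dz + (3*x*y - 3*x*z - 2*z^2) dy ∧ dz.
d(omega) = (-6*z) dx ∧ dy ∧ dz

For a 2-form omega = sum_{i<j} g_{ij} dx_i ∧ dx_j, the exterior derivative is
  d(omega) = sum_{i<j} d(g_{ij}) ∧ dx_i ∧ dx_j = sum_{i<j, k} (∂g_{ij}/∂x_k) dx_k ∧ dx_i ∧ dx_j.
Expand each term, using dx_k ∧ dx_i ∧ dx_j = sgn(permutation) dx_{(a)} ∧ dx_{(b)} ∧ dx_{(c)} with (a < b < c) sorted:
  d(-3*y*z) includes (∂/∂z)(-3*y*z) dz = (-3*y) dz, which multiplied by dx ∧ dy gives (-3*y) dx ∧ dy ∧ dz
  d(z*(4*x + 3*y)) includes (∂/∂y)(z*(4*x + 3*y)) dy = (3*z) dy, which multiplied by dx ∧ dz gives (-3*z) dx ∧ dy ∧ dz
  d(3*x*y - 3*x*z - 2*z^2) includes (∂/∂x)(3*x*y - 3*x*z - 2*z^2) dx = (3*y - 3*z) dx, which multiplied by dy ∧ dz gives (3*y - 3*z) dx ∧ dy ∧ dz
Collecting like 3-forms: d(omega) = (-6*z) dx ∧ dy ∧ dz.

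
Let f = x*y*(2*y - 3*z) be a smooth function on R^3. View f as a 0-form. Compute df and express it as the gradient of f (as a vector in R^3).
df = (y*(2*y - 3*z)) dx + (x*(4*y - 3*z)) dy + (-3*x*y) dz; grad f = (y*(2*y - 3*z), x*(4*y - 3*z), -3*x*y)

For a 0-form f, d f = (∂f/∂x) dx + (∂f/∂y) dy + (∂f/∂z) dz. The components of the vector representation are exactly the entries of grad f in Cartesian coordinates:
  ∂f/∂x = y*(2*y - 3*z)
  ∂f/∂y = x*(4*y - 3*z)
  ∂f/∂z = -3*x*y.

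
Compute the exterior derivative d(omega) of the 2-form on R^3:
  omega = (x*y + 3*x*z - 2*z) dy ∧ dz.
d(omega) = (y + 3*z) dx ∧ dy ∧ dz

For a 2-form omega = sum_{i<j} g_{ij} dx_i ∧ dx_j, the exterior derivative is
  d(omega) = sum_{i<j} d(g_{ij}) ∧ dx_i ∧ dx_j = sum_{i<j, k} (∂g_{ij}/∂x_k) dx_k ∧ dx_i ∧ dx_j.
Expand each term, using dx_k ∧ dx_i ∧ dx_j = sgn(permutation) dx_{(a)} ∧ dx_{(b)} ∧ dx_{(c)} with (a < b < c) sorted:
  d(x*y + 3*x*z - 2*z) includes (∂/∂x)(x*y + 3*x*z - 2*z) dx = (y + 3*z) dx, which multiplied by dy ∧ dz gives (y + 3*z) dx ∧ dy ∧ dz
Collecting like 3-forms: d(omega) = (y + 3*z) dx ∧ dy ∧ dz.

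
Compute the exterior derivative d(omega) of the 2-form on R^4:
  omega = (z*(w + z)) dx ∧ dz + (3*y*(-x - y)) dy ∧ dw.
d(omega) = (z) dx ∧ dz ∧ dw + (-3*y) dx ∧ dy ∧ dw

For a 2-form omega = sum_{i<j} g_{ij} dx_i ∧ dx_j, the exterior derivative is
  d(omega) = sum_{i<j} d(g_{ij}) ∧ dx_i ∧ dx_j = sum_{i<j, k} (∂g_{ij}/∂x_k) dx_k ∧ dx_i ∧ dx_j.
Expand each term, using dx_k ∧ dx_i ∧ dx_j = sgn(permutation) dx_{(a)} ∧ dx_{(b)} ∧ dx_{(c)} with (a < b < c) sorted:
  d(z*(w + z)) includes (∂/∂w)(z*(w + z)) dw = (z) dw, which multiplied by dx ∧ dz gives (z) dx ∧ dz ∧ dw
  d(3*y*(-x - y)) includes (∂/∂x)(3*y*(-x - y)) dx = (-3*y) dx, which multiplied by dy ∧ dw gives (-3*y) dx ∧ dy ∧ dw
Collecting like 3-forms: d(omega) = (z) dx ∧ dz ∧ dw + (-3*y) dx ∧ dy ∧ dw.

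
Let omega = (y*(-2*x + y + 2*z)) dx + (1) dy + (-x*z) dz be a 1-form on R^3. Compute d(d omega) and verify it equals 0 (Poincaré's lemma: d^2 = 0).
d(d omega) = 0

Step 1: d omega = sum_{i<j} (∂f_j/∂x_i - ∂f_i/∂x_j) dx_i ∧ dx_j:
  coeff of dx ∧ dy: 2*x - 2*y - 2*z
  coeff of dx ∧ dz: -2*y - z
  coeff of dy ∧ dz: 0
Step 2: Apply d again to each 2-form coefficient. The only possible 3-form in R^3 is dx ∧ dy ∧ dz, with coefficient
  ∂(coeff of dy∧dz)/∂x - ∂(coeff of dx∧dz)/∂y + ∂(coeff of dx∧dy)/∂z
  = ∂/∂x (0) - ∂/∂y (-2*y - z) + ∂/∂z (2*x - 2*y - 2*z).
Each of these terms simplifies to sums of mixed partials that cancel in pairs. The result is 0 (by equality of mixed partials for smooth functions — Schwarz / Clairaut).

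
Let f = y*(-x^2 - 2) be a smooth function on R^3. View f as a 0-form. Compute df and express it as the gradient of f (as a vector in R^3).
df = (-2*x*y) dx + (-x^2 - 2) dy + (0) dz; grad f = (-2*x*y, -x^2 - 2, 0)

For a 0-form f, d f = (∂f/∂x) dx + (∂f/∂y) dy + (∂f/∂z) dz. The components of the vector representation are exactly the entries of grad f in Cartesian coordinates:
  ∂f/∂x = -2*x*y
  ∂f/∂y = -x^2 - 2
  ∂f/∂z = 0.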